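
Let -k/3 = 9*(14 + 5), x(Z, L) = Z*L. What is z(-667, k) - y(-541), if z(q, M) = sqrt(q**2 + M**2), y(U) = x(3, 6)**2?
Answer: -324 + sqrt(708058) ≈ 517.46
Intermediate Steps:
x(Z, L) = L*Z
k = -513 (k = -27*(14 + 5) = -27*19 = -3*171 = -513)
y(U) = 324 (y(U) = (6*3)**2 = 18**2 = 324)
z(q, M) = sqrt(M**2 + q**2)
z(-667, k) - y(-541) = sqrt((-513)**2 + (-667)**2) - 1*324 = sqrt(263169 + 444889) - 324 = sqrt(708058) - 324 = -324 + sqrt(708058)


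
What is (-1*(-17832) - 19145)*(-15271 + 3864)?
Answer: 14977391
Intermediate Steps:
(-1*(-17832) - 19145)*(-15271 + 3864) = (17832 - 19145)*(-11407) = -1313*(-11407) = 14977391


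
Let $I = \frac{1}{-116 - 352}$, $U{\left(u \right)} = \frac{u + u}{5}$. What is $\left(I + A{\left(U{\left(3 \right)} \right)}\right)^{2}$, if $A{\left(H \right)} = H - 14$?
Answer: $\frac{897421849}{5475600} \approx 163.89$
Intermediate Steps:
$U{\left(u \right)} = \frac{2 u}{5}$ ($U{\left(u \right)} = 2 u \frac{1}{5} = \frac{2 u}{5}$)
$A{\left(H \right)} = -14 + H$
$I = - \frac{1}{468}$ ($I = \frac{1}{-468} = - \frac{1}{468} \approx -0.0021368$)
$\left(I + A{\left(U{\left(3 \right)} \right)}\right)^{2} = \left(- \frac{1}{468} + \left(-14 + \frac{2}{5} \cdot 3\right)\right)^{2} = \left(- \frac{1}{468} + \left(-14 + \frac{6}{5}\right)\right)^{2} = \left(- \frac{1}{468} - \frac{64}{5}\right)^{2} = \left(- \frac{29957}{2340}\right)^{2} = \frac{897421849}{5475600}$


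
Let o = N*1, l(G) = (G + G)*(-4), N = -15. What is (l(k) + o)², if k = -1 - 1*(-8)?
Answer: 5041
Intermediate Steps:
k = 7 (k = -1 + 8 = 7)
l(G) = -8*G (l(G) = (2*G)*(-4) = -8*G)
o = -15 (o = -15*1 = -15)
(l(k) + o)² = (-8*7 - 15)² = (-56 - 15)² = (-71)² = 5041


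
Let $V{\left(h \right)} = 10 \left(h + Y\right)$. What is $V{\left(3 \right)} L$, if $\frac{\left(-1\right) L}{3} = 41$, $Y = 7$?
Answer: $-12300$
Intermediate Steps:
$L = -123$ ($L = \left(-3\right) 41 = -123$)
$V{\left(h \right)} = 70 + 10 h$ ($V{\left(h \right)} = 10 \left(h + 7\right) = 10 \left(7 + h\right) = 70 + 10 h$)
$V{\left(3 \right)} L = \left(70 + 10 \cdot 3\right) \left(-123\right) = \left(70 + 30\right) \left(-123\right) = 100 \left(-123\right) = -12300$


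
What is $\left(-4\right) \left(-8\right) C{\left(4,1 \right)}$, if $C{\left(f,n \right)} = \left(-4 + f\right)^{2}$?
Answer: $0$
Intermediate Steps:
$\left(-4\right) \left(-8\right) C{\left(4,1 \right)} = \left(-4\right) \left(-8\right) \left(-4 + 4\right)^{2} = 32 \cdot 0^{2} = 32 \cdot 0 = 0$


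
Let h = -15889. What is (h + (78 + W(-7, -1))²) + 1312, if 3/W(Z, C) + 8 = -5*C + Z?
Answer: -853971/100 ≈ -8539.7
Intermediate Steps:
W(Z, C) = 3/(-8 + Z - 5*C) (W(Z, C) = 3/(-8 + (-5*C + Z)) = 3/(-8 + (Z - 5*C)) = 3/(-8 + Z - 5*C))
(h + (78 + W(-7, -1))²) + 1312 = (-15889 + (78 - 3/(8 - 1*(-7) + 5*(-1)))²) + 1312 = (-15889 + (78 - 3/(8 + 7 - 5))²) + 1312 = (-15889 + (78 - 3/10)²) + 1312 = (-15889 + (777/10)²) + 1312 = (-15889 + 603729/100) + 1312 = -985171/100 + 1312 = -853971/100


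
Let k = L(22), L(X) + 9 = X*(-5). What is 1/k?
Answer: -1/119 ≈ -0.0084034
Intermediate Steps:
L(X) = -9 - 5*X (L(X) = -9 + X*(-5) = -9 - 5*X)
k = -119 (k = -9 - 5*22 = -9 - 110 = -119)
1/k = 1/(-119) = -1/119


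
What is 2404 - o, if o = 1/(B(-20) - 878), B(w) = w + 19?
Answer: 2113117/879 ≈ 2404.0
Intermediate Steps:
B(w) = 19 + w
o = -1/879 (o = 1/((19 - 20) - 878) = 1/(-1 - 878) = 1/(-879) = -1/879 ≈ -0.0011377)
2404 - o = 2404 - 1*(-1/879) = 2404 + 1/879 = 2113117/879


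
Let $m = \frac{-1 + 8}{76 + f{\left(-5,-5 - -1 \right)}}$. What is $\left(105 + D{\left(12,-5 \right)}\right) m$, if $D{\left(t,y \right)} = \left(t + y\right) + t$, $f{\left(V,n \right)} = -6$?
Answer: $\frac{62}{5} \approx 12.4$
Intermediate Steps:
$D{\left(t,y \right)} = y + 2 t$
$m = \frac{1}{10}$ ($m = \frac{-1 + 8}{76 - 6} = \frac{7}{70} = 7 \cdot \frac{1}{70} = \frac{1}{10} \approx 0.1$)
$\left(105 + D{\left(12,-5 \right)}\right) m = \left(105 + \left(-5 + 2 \cdot 12\right)\right) \frac{1}{10} = \left(105 + \left(-5 + 24\right)\right) \frac{1}{10} = \left(105 + 19\right) \frac{1}{10} = 124 \cdot \frac{1}{10} = \frac{62}{5}$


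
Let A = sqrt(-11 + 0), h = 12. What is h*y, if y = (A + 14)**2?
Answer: 2220 + 336*I*sqrt(11) ≈ 2220.0 + 1114.4*I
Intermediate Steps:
A = I*sqrt(11) (A = sqrt(-11) = I*sqrt(11) ≈ 3.3166*I)
y = (14 + I*sqrt(11))**2 (y = (I*sqrt(11) + 14)**2 = (14 + I*sqrt(11))**2 ≈ 185.0 + 92.865*I)
h*y = 12*(14 + I*sqrt(11))**2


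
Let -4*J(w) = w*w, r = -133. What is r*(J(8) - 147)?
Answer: 21679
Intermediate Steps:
J(w) = -w**2/4 (J(w) = -w*w/4 = -w**2/4)
r*(J(8) - 147) = -133*(-1/4*8**2 - 147) = -133*(-1/4*64 - 147) = -133*(-16 - 147) = -133*(-163) = 21679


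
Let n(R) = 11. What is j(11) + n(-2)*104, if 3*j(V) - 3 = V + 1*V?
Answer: 3457/3 ≈ 1152.3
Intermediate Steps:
j(V) = 1 + 2*V/3 (j(V) = 1 + (V + 1*V)/3 = 1 + (V + V)/3 = 1 + (2*V)/3 = 1 + 2*V/3)
j(11) + n(-2)*104 = (1 + (⅔)*11) + 11*104 = (1 + 22/3) + 1144 = 25/3 + 1144 = 3457/3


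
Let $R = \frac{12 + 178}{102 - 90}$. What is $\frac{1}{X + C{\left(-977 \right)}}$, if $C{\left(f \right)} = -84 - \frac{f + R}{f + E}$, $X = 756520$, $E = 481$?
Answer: $\frac{2976}{2251147769} \approx 1.322 \cdot 10^{-6}$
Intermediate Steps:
$R = \frac{95}{6}$ ($R = \frac{190}{102 - 90} = \frac{190}{12} = 190 \cdot \frac{1}{12} = \frac{95}{6} \approx 15.833$)
$C{\left(f \right)} = -84 - \frac{\frac{95}{6} + f}{481 + f}$ ($C{\left(f \right)} = -84 - \frac{f + \frac{95}{6}}{f + 481} = -84 - \frac{\frac{95}{6} + f}{481 + f}$)
$\frac{1}{X + C{\left(-977 \right)}} = \frac{1}{756520 + \frac{-242519 - -498270}{6 \left(481 - 977\right)}} = \frac{1}{756520 + \frac{-242519 + 498270}{6 \left(-496\right)}} = \frac{1}{756520 + \frac{1}{6} \left(- \frac{1}{496}\right) 255751} = \frac{1}{756520 - \frac{255751}{2976}} = \frac{1}{\frac{2251147769}{2976}} = \frac{2976}{2251147769}$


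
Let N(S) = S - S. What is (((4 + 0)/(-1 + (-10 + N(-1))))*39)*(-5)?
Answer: 780/11 ≈ 70.909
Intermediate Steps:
N(S) = 0
(((4 + 0)/(-1 + (-10 + N(-1))))*39)*(-5) = (((4 + 0)/(-1 + (-10 + 0)))*39)*(-5) = ((4/(-1 - 10))*39)*(-5) = ((4/(-11))*39)*(-5) = ((4*(-1/11))*39)*(-5) = -4/11*39*(-5) = -156/11*(-5) = 780/11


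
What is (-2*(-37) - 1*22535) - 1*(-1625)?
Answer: -20836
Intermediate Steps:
(-2*(-37) - 1*22535) - 1*(-1625) = (74 - 22535) + 1625 = -22461 + 1625 = -20836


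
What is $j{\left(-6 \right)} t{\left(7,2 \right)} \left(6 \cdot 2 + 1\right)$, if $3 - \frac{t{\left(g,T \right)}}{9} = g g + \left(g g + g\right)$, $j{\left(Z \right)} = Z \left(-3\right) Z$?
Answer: $1288872$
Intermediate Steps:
$j{\left(Z \right)} = - 3 Z^{2}$ ($j{\left(Z \right)} = - 3 Z Z = - 3 Z^{2}$)
$t{\left(g,T \right)} = 27 - 18 g^{2} - 9 g$ ($t{\left(g,T \right)} = 27 - 9 \left(g g + \left(g g + g\right)\right) = 27 - 9 \left(g^{2} + \left(g^{2} + g\right)\right) = 27 - 9 \left(g^{2} + \left(g + g^{2}\right)\right) = 27 - 9 \left(g + 2 g^{2}\right) = 27 - \left(9 g + 18 g^{2}\right) = 27 - 18 g^{2} - 9 g$)
$j{\left(-6 \right)} t{\left(7,2 \right)} \left(6 \cdot 2 + 1\right) = - 3 \left(-6\right)^{2} \left(27 - 18 \cdot 7^{2} - 63\right) \left(6 \cdot 2 + 1\right) = \left(-3\right) 36 \left(27 - 882 - 63\right) \left(12 + 1\right) = - 108 \left(27 - 882 - 63\right) 13 = \left(-108\right) \left(-918\right) 13 = 99144 \cdot 13 = 1288872$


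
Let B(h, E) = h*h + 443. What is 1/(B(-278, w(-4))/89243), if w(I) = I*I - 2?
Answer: 89243/77727 ≈ 1.1482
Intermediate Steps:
w(I) = -2 + I**2 (w(I) = I**2 - 2 = -2 + I**2)
B(h, E) = 443 + h**2 (B(h, E) = h**2 + 443 = 443 + h**2)
1/(B(-278, w(-4))/89243) = 1/((443 + (-278)**2)/89243) = 1/((443 + 77284)*(1/89243)) = 1/(77727*(1/89243)) = 1/(77727/89243) = 89243/77727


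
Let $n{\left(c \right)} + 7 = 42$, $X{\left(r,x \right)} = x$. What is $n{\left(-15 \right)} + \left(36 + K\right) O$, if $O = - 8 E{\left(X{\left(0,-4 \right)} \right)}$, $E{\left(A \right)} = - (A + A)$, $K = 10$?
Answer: $-2909$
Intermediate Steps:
$E{\left(A \right)} = - 2 A$
$n{\left(c \right)} = 35$ ($n{\left(c \right)} = -7 + 42 = 35$)
$O = -64$ ($O = - 8 \left(\left(-2\right) \left(-4\right)\right) = \left(-8\right) 8 = -64$)
$n{\left(-15 \right)} + \left(36 + K\right) O = 35 + \left(36 + 10\right) \left(-64\right) = 35 + 46 \left(-64\right) = 35 - 2944 = -2909$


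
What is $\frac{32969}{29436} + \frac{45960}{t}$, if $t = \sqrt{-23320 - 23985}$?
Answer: $\frac{32969}{29436} - \frac{9192 i \sqrt{47305}}{9461} \approx 1.12 - 211.31 i$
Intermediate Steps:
$t = i \sqrt{47305}$ ($t = \sqrt{-47305} = i \sqrt{47305} \approx 217.5 i$)
$\frac{32969}{29436} + \frac{45960}{t} = \frac{32969}{29436} + \frac{45960}{i \sqrt{47305}} = 32969 \cdot \frac{1}{29436} + 45960 \left(- \frac{i \sqrt{47305}}{47305}\right) = \frac{32969}{29436} - \frac{9192 i \sqrt{47305}}{9461}$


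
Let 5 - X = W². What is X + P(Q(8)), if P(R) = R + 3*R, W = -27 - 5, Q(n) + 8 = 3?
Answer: -1039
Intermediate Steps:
Q(n) = -5 (Q(n) = -8 + 3 = -5)
W = -32
P(R) = 4*R
X = -1019 (X = 5 - 1*(-32)² = 5 - 1*1024 = 5 - 1024 = -1019)
X + P(Q(8)) = -1019 + 4*(-5) = -1019 - 20 = -1039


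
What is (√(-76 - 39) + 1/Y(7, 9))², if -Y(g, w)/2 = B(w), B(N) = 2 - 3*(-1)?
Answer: (1 - 10*I*√115)²/100 ≈ -114.99 - 2.1448*I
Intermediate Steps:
B(N) = 5 (B(N) = 2 + 3 = 5)
Y(g, w) = -10 (Y(g, w) = -2*5 = -10)
(√(-76 - 39) + 1/Y(7, 9))² = (√(-76 - 39) + 1/(-10))² = (√(-115) - ⅒)² = (I*√115 - ⅒)² = (-⅒ + I*√115)²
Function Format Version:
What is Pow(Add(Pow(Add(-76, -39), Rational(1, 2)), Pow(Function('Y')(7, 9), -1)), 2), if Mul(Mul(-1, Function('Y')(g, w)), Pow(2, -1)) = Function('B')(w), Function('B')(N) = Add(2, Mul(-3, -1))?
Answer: Mul(Rational(1, 100), Pow(Add(1, Mul(-10, I, Pow(115, Rational(1, 2)))), 2)) ≈ Add(-114.99, Mul(-2.1448, I))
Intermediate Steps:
Function('B')(N) = 5 (Function('B')(N) = Add(2, 3) = 5)
Function('Y')(g, w) = -10 (Function('Y')(g, w) = Mul(-2, 5) = -10)
Pow(Add(Pow(Add(-76, -39), Rational(1, 2)), Pow(Function('Y')(7, 9), -1)), 2) = Pow(Add(Pow(Add(-76, -39), Rational(1, 2)), Pow(-10, -1)), 2) = Pow(Add(Pow(-115, Rational(1, 2)), Rational(-1, 10)), 2) = Pow(Add(Mul(I, Pow(115, Rational(1, 2))), Rational(-1, 10)), 2) = Pow(Add(Rational(-1, 10), Mul(I, Pow(115, Rational(1, 2)))), 2)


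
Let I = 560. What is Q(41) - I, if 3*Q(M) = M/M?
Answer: -1679/3 ≈ -559.67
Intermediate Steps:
Q(M) = ⅓ (Q(M) = (M/M)/3 = (⅓)*1 = ⅓)
Q(41) - I = ⅓ - 1*560 = ⅓ - 560 = -1679/3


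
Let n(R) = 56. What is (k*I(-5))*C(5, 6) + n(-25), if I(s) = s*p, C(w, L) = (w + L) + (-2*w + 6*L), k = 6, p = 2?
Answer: -2164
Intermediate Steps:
C(w, L) = -w + 7*L (C(w, L) = (L + w) + (-2*w + 6*L) = -w + 7*L)
I(s) = 2*s (I(s) = s*2 = 2*s)
(k*I(-5))*C(5, 6) + n(-25) = (6*(2*(-5)))*(-1*5 + 7*6) + 56 = (6*(-10))*(-5 + 42) + 56 = -60*37 + 56 = -2220 + 56 = -2164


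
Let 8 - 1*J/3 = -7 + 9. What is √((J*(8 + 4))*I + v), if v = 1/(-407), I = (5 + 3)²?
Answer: √2289931369/407 ≈ 117.58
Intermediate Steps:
I = 64 (I = 8² = 64)
v = -1/407 ≈ -0.0024570
J = 18 (J = 24 - 3*(-7 + 9) = 24 - 3*2 = 24 - 6 = 18)
√((J*(8 + 4))*I + v) = √((18*(8 + 4))*64 - 1/407) = √((18*12)*64 - 1/407) = √(216*64 - 1/407) = √(13824 - 1/407) = √(5626367/407) = √2289931369/407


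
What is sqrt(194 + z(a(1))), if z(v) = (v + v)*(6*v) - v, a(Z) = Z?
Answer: sqrt(205) ≈ 14.318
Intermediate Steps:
z(v) = -v + 12*v**2 (z(v) = (2*v)*(6*v) - v = 12*v**2 - v = -v + 12*v**2)
sqrt(194 + z(a(1))) = sqrt(194 + 1*(-1 + 12*1)) = sqrt(194 + 1*(-1 + 12)) = sqrt(194 + 1*11) = sqrt(194 + 11) = sqrt(205)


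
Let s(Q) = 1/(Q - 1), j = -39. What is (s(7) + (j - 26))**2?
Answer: 151321/36 ≈ 4203.4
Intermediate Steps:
s(Q) = 1/(-1 + Q)
(s(7) + (j - 26))**2 = (1/(-1 + 7) + (-39 - 26))**2 = (1/6 - 65)**2 = (-389/6)**2 = 151321/36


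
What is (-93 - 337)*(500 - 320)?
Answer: -77400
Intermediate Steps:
(-93 - 337)*(500 - 320) = -430*180 = -77400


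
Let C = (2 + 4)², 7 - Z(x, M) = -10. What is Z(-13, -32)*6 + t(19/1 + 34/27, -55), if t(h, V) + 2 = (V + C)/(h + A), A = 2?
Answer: 59587/601 ≈ 99.146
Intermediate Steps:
Z(x, M) = 17 (Z(x, M) = 7 - 1*(-10) = 7 + 10 = 17)
C = 36 (C = 6² = 36)
t(h, V) = -2 + (36 + V)/(2 + h) (t(h, V) = -2 + (V + 36)/(h + 2) = -2 + (36 + V)/(2 + h))
Z(-13, -32)*6 + t(19/1 + 34/27, -55) = 17*6 + (32 - 55 - 2*(19/1 + 34/27))/(2 + (19/1 + 34/27)) = 102 + (32 - 55 - 2*(19*1 + 34*(1/27)))/(2 + (19*1 + 34*(1/27))) = 102 + (32 - 55 - 2*(19 + 34/27))/(2 + (19 + 34/27)) = 102 + (32 - 55 - 2*547/27)/(2 + 547/27) = 102 + (32 - 55 - 1094/27)/(601/27) = 102 + (27/601)*(-1715/27) = 102 - 1715/601 = 59587/601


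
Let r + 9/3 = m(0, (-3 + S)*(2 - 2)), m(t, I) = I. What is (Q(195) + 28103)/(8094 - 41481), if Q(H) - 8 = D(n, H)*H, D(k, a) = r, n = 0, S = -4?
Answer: -27526/33387 ≈ -0.82445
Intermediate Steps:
r = -3 (r = -3 + (-3 - 4)*(2 - 2) = -3 - 7*0 = -3 + 0 = -3)
D(k, a) = -3
Q(H) = 8 - 3*H
(Q(195) + 28103)/(8094 - 41481) = ((8 - 3*195) + 28103)/(8094 - 41481) = ((8 - 585) + 28103)/(-33387) = (-577 + 28103)*(-1/33387) = 27526*(-1/33387) = -27526/33387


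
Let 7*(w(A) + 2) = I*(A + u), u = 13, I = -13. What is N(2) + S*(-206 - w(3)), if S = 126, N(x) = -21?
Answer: -21981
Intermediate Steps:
w(A) = -183/7 - 13*A/7 (w(A) = -2 + (-13*(A + 13))/7 = -2 + (-13*(13 + A))/7 = -2 + (-169 - 13*A)/7 = -2 + (-169/7 - 13*A/7) = -183/7 - 13*A/7)
N(2) + S*(-206 - w(3)) = -21 + 126*(-206 - (-183/7 - 13/7*3)) = -21 + 126*(-206 - (-183/7 - 39/7)) = -21 + 126*(-206 - 1*(-222/7)) = -21 + 126*(-206 + 222/7) = -21 + 126*(-1220/7) = -21 - 21960 = -21981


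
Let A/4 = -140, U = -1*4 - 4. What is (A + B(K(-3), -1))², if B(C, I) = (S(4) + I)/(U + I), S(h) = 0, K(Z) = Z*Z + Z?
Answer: 25391521/81 ≈ 3.1348e+5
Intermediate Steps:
K(Z) = Z + Z² (K(Z) = Z² + Z = Z + Z²)
U = -8 (U = -4 - 4 = -8)
A = -560 (A = 4*(-140) = -560)
B(C, I) = I/(-8 + I) (B(C, I) = (0 + I)/(-8 + I) = I/(-8 + I))
(A + B(K(-3), -1))² = (-560 - 1/(-8 - 1))² = (-560 - 1/(-9))² = (-560 - 1*(-⅑))² = (-560 + ⅑)² = (-5039/9)² = 25391521/81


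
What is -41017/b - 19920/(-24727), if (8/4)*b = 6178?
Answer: -952694479/76381703 ≈ -12.473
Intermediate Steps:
b = 3089 (b = (½)*6178 = 3089)
-41017/b - 19920/(-24727) = -41017/3089 - 19920/(-24727) = -41017*1/3089 - 19920*(-1/24727) = -41017/3089 + 19920/24727 = -952694479/76381703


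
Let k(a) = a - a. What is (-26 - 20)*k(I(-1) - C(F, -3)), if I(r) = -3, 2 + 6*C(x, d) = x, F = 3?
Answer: 0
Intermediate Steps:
C(x, d) = -⅓ + x/6
k(a) = 0
(-26 - 20)*k(I(-1) - C(F, -3)) = (-26 - 20)*0 = -46*0 = 0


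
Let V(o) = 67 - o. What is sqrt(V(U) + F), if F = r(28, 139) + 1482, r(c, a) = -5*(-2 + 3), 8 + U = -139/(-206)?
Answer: sqrt(65832038)/206 ≈ 39.387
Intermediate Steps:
U = -1509/206 (U = -8 - 139/(-206) = -8 - 139*(-1/206) = -8 + 139/206 = -1509/206 ≈ -7.3252)
r(c, a) = -5 (r(c, a) = -5*1 = -5)
F = 1477 (F = -5 + 1482 = 1477)
sqrt(V(U) + F) = sqrt((67 - 1*(-1509/206)) + 1477) = sqrt((67 + 1509/206) + 1477) = sqrt(15311/206 + 1477) = sqrt(319573/206) = sqrt(65832038)/206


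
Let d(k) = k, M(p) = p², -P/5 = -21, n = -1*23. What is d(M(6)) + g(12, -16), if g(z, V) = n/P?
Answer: 3757/105 ≈ 35.781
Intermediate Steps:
n = -23
P = 105 (P = -5*(-21) = 105)
g(z, V) = -23/105
d(M(6)) + g(12, -16) = 6² - 23/105 = 36 - 23/105 = 3757/105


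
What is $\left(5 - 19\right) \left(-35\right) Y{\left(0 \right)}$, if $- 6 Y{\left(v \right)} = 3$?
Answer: $-245$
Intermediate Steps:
$Y{\left(v \right)} = - \frac{1}{2}$ ($Y{\left(v \right)} = \left(- \frac{1}{6}\right) 3 = - \frac{1}{2}$)
$\left(5 - 19\right) \left(-35\right) Y{\left(0 \right)} = \left(5 - 19\right) \left(-35\right) \left(- \frac{1}{2}\right) = \left(-14\right) \left(-35\right) \left(- \frac{1}{2}\right) = 490 \left(- \frac{1}{2}\right) = -245$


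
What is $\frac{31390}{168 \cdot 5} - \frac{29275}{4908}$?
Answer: $\frac{179821}{5726} \approx 31.404$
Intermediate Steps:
$\frac{31390}{168 \cdot 5} - \frac{29275}{4908} = \frac{31390}{840} - \frac{29275}{4908} = 31390 \cdot \frac{1}{840} - \frac{29275}{4908} = \frac{3139}{84} - \frac{29275}{4908} = \frac{179821}{5726}$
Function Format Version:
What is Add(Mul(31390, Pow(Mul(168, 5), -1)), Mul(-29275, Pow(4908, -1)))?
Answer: Rational(179821, 5726) ≈ 31.404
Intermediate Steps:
Add(Mul(31390, Pow(Mul(168, 5), -1)), Mul(-29275, Pow(4908, -1))) = Add(Mul(31390, Pow(840, -1)), Mul(-29275, Rational(1, 4908))) = Add(Mul(31390, Rational(1, 840)), Rational(-29275, 4908)) = Add(Rational(3139, 84), Rational(-29275, 4908)) = Rational(179821, 5726)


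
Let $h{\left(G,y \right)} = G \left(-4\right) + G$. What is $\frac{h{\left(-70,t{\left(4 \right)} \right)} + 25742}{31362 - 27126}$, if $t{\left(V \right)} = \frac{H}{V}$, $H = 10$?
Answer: $\frac{6488}{1059} \approx 6.1265$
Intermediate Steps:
$t{\left(V \right)} = \frac{10}{V}$
$h{\left(G,y \right)} = - 3 G$ ($h{\left(G,y \right)} = - 4 G + G = - 3 G$)
$\frac{h{\left(-70,t{\left(4 \right)} \right)} + 25742}{31362 - 27126} = \frac{\left(-3\right) \left(-70\right) + 25742}{31362 - 27126} = \frac{210 + 25742}{4236} = 25952 \cdot \frac{1}{4236} = \frac{6488}{1059}$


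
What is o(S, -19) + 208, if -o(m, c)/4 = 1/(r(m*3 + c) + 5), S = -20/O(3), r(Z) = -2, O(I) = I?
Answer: 620/3 ≈ 206.67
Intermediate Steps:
S = -20/3 ≈ -6.6667
o(m, c) = -4/3 (o(m, c) = -4/(-2 + 5) = -4/3)
o(S, -19) + 208 = -4/3 + 208 = 620/3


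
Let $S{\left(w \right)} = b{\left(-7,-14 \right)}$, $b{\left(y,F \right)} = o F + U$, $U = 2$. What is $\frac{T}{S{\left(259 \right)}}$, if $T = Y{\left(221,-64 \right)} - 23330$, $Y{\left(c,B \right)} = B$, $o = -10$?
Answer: $- \frac{11697}{71} \approx -164.75$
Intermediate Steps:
$b{\left(y,F \right)} = 2 - 10 F$ ($b{\left(y,F \right)} = - 10 F + 2 = 2 - 10 F$)
$S{\left(w \right)} = 142$ ($S{\left(w \right)} = 2 - -140 = 2 + 140 = 142$)
$T = -23394$ ($T = -64 - 23330 = -23394$)
$\frac{T}{S{\left(259 \right)}} = - \frac{23394}{142} = \left(-23394\right) \frac{1}{142} = - \frac{11697}{71}$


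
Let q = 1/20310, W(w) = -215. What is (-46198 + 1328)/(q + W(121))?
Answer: 130187100/623807 ≈ 208.70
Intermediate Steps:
q = 1/20310 ≈ 4.9237e-5
(-46198 + 1328)/(q + W(121)) = (-46198 + 1328)/(1/20310 - 215) = -44870/(-4366649/20310) = -44870*(-20310/4366649) = 130187100/623807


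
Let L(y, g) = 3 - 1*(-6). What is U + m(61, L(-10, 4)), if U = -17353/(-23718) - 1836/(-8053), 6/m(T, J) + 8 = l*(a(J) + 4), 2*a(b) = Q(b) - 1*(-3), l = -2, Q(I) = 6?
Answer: 51287203/71269050 ≈ 0.71963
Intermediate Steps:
L(y, g) = 9 (L(y, g) = 3 + 6 = 9)
a(b) = 9/2 (a(b) = (6 - 1*(-3))/2 = (6 + 3)/2 = (1/2)*9 = 9/2)
m(T, J) = -6/25 (m(T, J) = 6/(-8 - 2*(9/2 + 4)) = 6/(-8 - 2*17/2) = 6/(-8 - 17) = 6/(-25) = 6*(-1/25) = -6/25)
U = 2735671/2850762 (U = -17353*(-1/23718) - 1836*(-1/8053) = 259/354 + 1836/8053 = 2735671/2850762 ≈ 0.95963)
U + m(61, L(-10, 4)) = 2735671/2850762 - 6/25 = 51287203/71269050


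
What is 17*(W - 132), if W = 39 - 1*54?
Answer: -2499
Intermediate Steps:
W = -15 (W = 39 - 54 = -15)
17*(W - 132) = 17*(-15 - 132) = 17*(-147) = -2499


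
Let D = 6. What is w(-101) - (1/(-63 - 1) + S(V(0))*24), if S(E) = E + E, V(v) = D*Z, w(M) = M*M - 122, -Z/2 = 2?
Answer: 718785/64 ≈ 11231.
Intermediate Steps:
Z = -4 (Z = -2*2 = -4)
w(M) = -122 + M² (w(M) = M² - 122 = -122 + M²)
V(v) = -24 (V(v) = 6*(-4) = -24)
S(E) = 2*E
w(-101) - (1/(-63 - 1) + S(V(0))*24) = (-122 + (-101)²) - (1/(-63 - 1) + (2*(-24))*24) = (-122 + 10201) - (1/(-64) - 48*24) = 10079 - (-1/64 - 1152) = 10079 - 1*(-73729/64) = 10079 + 73729/64 = 718785/64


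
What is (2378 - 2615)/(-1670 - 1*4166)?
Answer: 237/5836 ≈ 0.040610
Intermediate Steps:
(2378 - 2615)/(-1670 - 1*4166) = -237/(-1670 - 4166) = -237/(-5836) = -237*(-1/5836) = 237/5836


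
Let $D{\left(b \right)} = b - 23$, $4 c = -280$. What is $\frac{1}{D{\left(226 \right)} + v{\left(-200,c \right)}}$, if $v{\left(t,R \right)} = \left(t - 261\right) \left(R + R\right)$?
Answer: $\frac{1}{64743} \approx 1.5446 \cdot 10^{-5}$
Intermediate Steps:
$c = -70$ ($c = \frac{1}{4} \left(-280\right) = -70$)
$v{\left(t,R \right)} = 2 R \left(-261 + t\right)$ ($v{\left(t,R \right)} = \left(-261 + t\right) 2 R = 2 R \left(-261 + t\right)$)
$D{\left(b \right)} = -23 + b$ ($D{\left(b \right)} = b - 23 = -23 + b$)
$\frac{1}{D{\left(226 \right)} + v{\left(-200,c \right)}} = \frac{1}{\left(-23 + 226\right) + 2 \left(-70\right) \left(-261 - 200\right)} = \frac{1}{203 + 2 \left(-70\right) \left(-461\right)} = \frac{1}{203 + 64540} = \frac{1}{64743}$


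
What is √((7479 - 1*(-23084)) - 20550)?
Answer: √10013 ≈ 100.06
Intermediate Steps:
√((7479 - 1*(-23084)) - 20550) = √((7479 + 23084) - 20550) = √(30563 - 20550) = √10013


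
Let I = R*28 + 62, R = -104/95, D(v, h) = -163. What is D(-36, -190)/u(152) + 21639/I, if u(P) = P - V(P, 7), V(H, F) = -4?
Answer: 160102283/232284 ≈ 689.25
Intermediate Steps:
R = -104/95 (R = -104*1/95 = -104/95 ≈ -1.0947)
u(P) = 4 + P (u(P) = P - 1*(-4) = P + 4 = 4 + P)
I = 2978/95 (I = -104/95*28 + 62 = -2912/95 + 62 = 2978/95 ≈ 31.347)
D(-36, -190)/u(152) + 21639/I = -163/(4 + 152) + 21639/(2978/95) = -163/156 + 21639*(95/2978) = -163*1/156 + 2055705/2978 = -163/156 + 2055705/2978 = 160102283/232284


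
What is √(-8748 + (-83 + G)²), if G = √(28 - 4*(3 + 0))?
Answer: I*√2507 ≈ 50.07*I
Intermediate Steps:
G = 4 (G = √(28 - 4*3) = √(28 - 12) = √16 = 4)
√(-8748 + (-83 + G)²) = √(-8748 + (-83 + 4)²) = √(-8748 + (-79)²) = √(-8748 + 6241) = √(-2507) = I*√2507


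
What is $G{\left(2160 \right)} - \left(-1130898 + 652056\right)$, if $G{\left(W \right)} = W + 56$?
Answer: $481058$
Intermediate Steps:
$G{\left(W \right)} = 56 + W$
$G{\left(2160 \right)} - \left(-1130898 + 652056\right) = \left(56 + 2160\right) - \left(-1130898 + 652056\right) = 2216 - -478842 = 2216 + 478842 = 481058$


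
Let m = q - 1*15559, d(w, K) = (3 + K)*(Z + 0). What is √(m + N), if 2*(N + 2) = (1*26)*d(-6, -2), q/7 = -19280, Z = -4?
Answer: I*√150573 ≈ 388.04*I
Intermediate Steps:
q = -134960 (q = 7*(-19280) = -134960)
d(w, K) = -12 - 4*K (d(w, K) = (3 + K)*(-4 + 0) = (3 + K)*(-4) = -12 - 4*K)
N = -54 (N = -2 + ((1*26)*(-12 - 4*(-2)))/2 = -2 + (26*(-12 + 8))/2 = -2 + (26*(-4))/2 = -2 + (½)*(-104) = -2 - 52 = -54)
m = -150519 (m = -134960 - 1*15559 = -134960 - 15559 = -150519)
√(m + N) = √(-150519 - 54) = √(-150573) = I*√150573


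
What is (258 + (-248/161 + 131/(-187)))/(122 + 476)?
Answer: 7700139/18003986 ≈ 0.42769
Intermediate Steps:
(258 + (-248/161 + 131/(-187)))/(122 + 476) = (258 + (-248*1/161 + 131*(-1/187)))/598 = (258 + (-248/161 - 131/187))*(1/598) = (258 - 67467/30107)*(1/598) = (7700139/30107)*(1/598) = 7700139/18003986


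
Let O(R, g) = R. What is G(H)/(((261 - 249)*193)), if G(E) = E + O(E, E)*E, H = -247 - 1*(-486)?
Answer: 4780/193 ≈ 24.767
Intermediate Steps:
H = 239 (H = -247 + 486 = 239)
G(E) = E + E² (G(E) = E + E*E = E + E²)
G(H)/(((261 - 249)*193)) = (239*(1 + 239))/(((261 - 249)*193)) = (239*240)/((12*193)) = 57360/2316 = 57360*(1/2316) = 4780/193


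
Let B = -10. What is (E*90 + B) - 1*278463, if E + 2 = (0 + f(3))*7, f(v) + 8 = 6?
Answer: -279913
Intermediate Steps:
f(v) = -2 (f(v) = -8 + 6 = -2)
E = -16 (E = -2 + (0 - 2)*7 = -2 - 2*7 = -2 - 14 = -16)
(E*90 + B) - 1*278463 = (-16*90 - 10) - 1*278463 = (-1440 - 10) - 278463 = -1450 - 278463 = -279913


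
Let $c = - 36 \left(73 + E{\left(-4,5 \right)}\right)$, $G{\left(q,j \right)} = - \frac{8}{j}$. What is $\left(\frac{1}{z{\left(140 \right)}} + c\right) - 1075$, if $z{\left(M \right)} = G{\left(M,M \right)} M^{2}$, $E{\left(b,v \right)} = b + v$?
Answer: $- \frac{4187681}{1120} \approx -3739.0$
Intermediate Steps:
$z{\left(M \right)} = - 8 M$ ($z{\left(M \right)} = - \frac{8}{M} M^{2} = - 8 M$)
$c = -2664$ ($c = - 36 \left(73 + \left(-4 + 5\right)\right) = - 36 \left(73 + 1\right) = \left(-36\right) 74 = -2664$)
$\left(\frac{1}{z{\left(140 \right)}} + c\right) - 1075 = \left(\frac{1}{\left(-8\right) 140} - 2664\right) - 1075 = \left(\frac{1}{-1120} - 2664\right) - 1075 = \left(- \frac{1}{1120} - 2664\right) - 1075 = - \frac{2983681}{1120} - 1075 = - \frac{4187681}{1120}$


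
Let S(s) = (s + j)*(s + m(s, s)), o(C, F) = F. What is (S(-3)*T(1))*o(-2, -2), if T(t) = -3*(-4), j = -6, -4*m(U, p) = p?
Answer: -486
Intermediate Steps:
m(U, p) = -p/4
T(t) = 12
S(s) = 3*s*(-6 + s)/4 (S(s) = (s - 6)*(s - s/4) = (-6 + s)*(3*s/4) = 3*s*(-6 + s)/4)
(S(-3)*T(1))*o(-2, -2) = (((¾)*(-3)*(-6 - 3))*12)*(-2) = (((¾)*(-3)*(-9))*12)*(-2) = ((81/4)*12)*(-2) = 243*(-2) = -486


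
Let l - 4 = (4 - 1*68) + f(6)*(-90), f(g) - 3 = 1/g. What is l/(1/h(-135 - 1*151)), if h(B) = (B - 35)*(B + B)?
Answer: -63346140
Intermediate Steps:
h(B) = 2*B*(-35 + B) (h(B) = (-35 + B)*(2*B) = 2*B*(-35 + B))
f(g) = 3 + 1/g
l = -345 (l = 4 + ((4 - 1*68) + (3 + 1/6)*(-90)) = 4 + ((4 - 68) + (3 + 1/6)*(-90)) = 4 + (-64 + (19/6)*(-90)) = 4 + (-64 - 285) = 4 - 349 = -345)
l/(1/h(-135 - 1*151)) = -345*2*(-135 - 1*151)*(-35 + (-135 - 1*151)) = -345*2*(-135 - 151)*(-35 + (-135 - 151)) = -345*2*(-286)*(-35 - 286) = -345*2*(-286)*(-321) = -345/(1/183612) = -345/1/183612 = -345*183612 = -63346140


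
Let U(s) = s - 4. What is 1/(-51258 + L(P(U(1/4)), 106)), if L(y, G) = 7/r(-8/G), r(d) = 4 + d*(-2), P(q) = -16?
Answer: -220/11276389 ≈ -1.9510e-5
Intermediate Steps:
U(s) = -4 + s
r(d) = 4 - 2*d
L(y, G) = 7/(4 + 16/G) (L(y, G) = 7/(4 - (-16)/G) = 7/(4 + 16/G))
1/(-51258 + L(P(U(1/4)), 106)) = 1/(-51258 + (7/4)*106/(4 + 106)) = 1/(-51258 + (7/4)*106/110) = 1/(-51258 + (7/4)*106*(1/110)) = 1/(-51258 + 371/220) = 1/(-11276389/220) = -220/11276389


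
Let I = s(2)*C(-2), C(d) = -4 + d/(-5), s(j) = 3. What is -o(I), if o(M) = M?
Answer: 54/5 ≈ 10.800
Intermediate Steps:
C(d) = -4 - d/5 (C(d) = -4 + d*(-1/5) = -4 - d/5)
I = -54/5 (I = 3*(-4 - 1/5*(-2)) = 3*(-4 + 2/5) = 3*(-18/5) = -54/5 ≈ -10.800)
-o(I) = -1*(-54/5) = 54/5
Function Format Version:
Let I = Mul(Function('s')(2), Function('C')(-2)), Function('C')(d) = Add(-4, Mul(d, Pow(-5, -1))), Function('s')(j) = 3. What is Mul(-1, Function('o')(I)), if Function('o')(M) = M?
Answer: Rational(54, 5) ≈ 10.800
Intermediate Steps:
Function('C')(d) = Add(-4, Mul(Rational(-1, 5), d)) (Function('C')(d) = Add(-4, Mul(d, Rational(-1, 5))) = Add(-4, Mul(Rational(-1, 5), d)))
I = Rational(-54, 5) (I = Mul(3, Add(-4, Mul(Rational(-1, 5), -2))) = Mul(3, Add(-4, Rational(2, 5))) = Mul(3, Rational(-18, 5)) = Rational(-54, 5) ≈ -10.800)
Mul(-1, Function('o')(I)) = Mul(-1, Rational(-54, 5)) = Rational(54, 5)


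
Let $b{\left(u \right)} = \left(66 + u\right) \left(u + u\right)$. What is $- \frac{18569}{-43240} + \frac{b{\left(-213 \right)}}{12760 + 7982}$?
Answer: $\frac{515488913}{149480680} \approx 3.4485$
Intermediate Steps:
$b{\left(u \right)} = 2 u \left(66 + u\right)$ ($b{\left(u \right)} = \left(66 + u\right) 2 u = 2 u \left(66 + u\right)$)
$- \frac{18569}{-43240} + \frac{b{\left(-213 \right)}}{12760 + 7982} = - \frac{18569}{-43240} + \frac{2 \left(-213\right) \left(66 - 213\right)}{12760 + 7982} = \left(-18569\right) \left(- \frac{1}{43240}\right) + \frac{2 \left(-213\right) \left(-147\right)}{20742} = \frac{18569}{43240} + 62622 \cdot \frac{1}{20742} = \frac{18569}{43240} + \frac{10437}{3457} = \frac{515488913}{149480680}$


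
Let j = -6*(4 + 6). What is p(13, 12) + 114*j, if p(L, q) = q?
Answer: -6828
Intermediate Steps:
j = -60 (j = -6*10 = -60)
p(13, 12) + 114*j = 12 + 114*(-60) = 12 - 6840 = -6828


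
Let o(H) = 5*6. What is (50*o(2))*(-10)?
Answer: -15000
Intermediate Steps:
o(H) = 30
(50*o(2))*(-10) = (50*30)*(-10) = 1500*(-10) = -15000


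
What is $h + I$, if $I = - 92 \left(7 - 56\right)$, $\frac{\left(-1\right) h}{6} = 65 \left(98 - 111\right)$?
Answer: $9578$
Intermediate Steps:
$h = 5070$ ($h = - 6 \cdot 65 \left(98 - 111\right) = - 6 \cdot 65 \left(-13\right) = \left(-6\right) \left(-845\right) = 5070$)
$I = 4508$ ($I = \left(-92\right) \left(-49\right) = 4508$)
$h + I = 5070 + 4508 = 9578$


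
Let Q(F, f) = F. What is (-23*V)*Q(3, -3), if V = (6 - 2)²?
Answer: -1104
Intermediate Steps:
V = 16 (V = 4² = 16)
(-23*V)*Q(3, -3) = -23*16*3 = -368*3 = -1104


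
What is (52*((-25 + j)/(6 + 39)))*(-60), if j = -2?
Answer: 1872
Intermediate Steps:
(52*((-25 + j)/(6 + 39)))*(-60) = (52*((-25 - 2)/(6 + 39)))*(-60) = (52*(-27/45))*(-60) = (52*(-27*1/45))*(-60) = (52*(-3/5))*(-60) = -156/5*(-60) = 1872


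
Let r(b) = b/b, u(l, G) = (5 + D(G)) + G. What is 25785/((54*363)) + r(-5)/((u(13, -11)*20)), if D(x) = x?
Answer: 161987/123420 ≈ 1.3125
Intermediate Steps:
u(l, G) = 5 + 2*G (u(l, G) = (5 + G) + G = 5 + 2*G)
r(b) = 1
25785/((54*363)) + r(-5)/((u(13, -11)*20)) = 25785/((54*363)) + 1/((5 + 2*(-11))*20) = 25785/19602 + 1/((5 - 22)*20) = 25785*(1/19602) + 1/(-17*20) = 955/726 + 1/(-340) = 955/726 + 1*(-1/340) = 955/726 - 1/340 = 161987/123420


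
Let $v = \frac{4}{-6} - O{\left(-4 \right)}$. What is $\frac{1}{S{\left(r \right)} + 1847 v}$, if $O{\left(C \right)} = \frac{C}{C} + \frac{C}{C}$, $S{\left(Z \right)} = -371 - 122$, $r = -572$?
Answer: $- \frac{3}{16255} \approx -0.00018456$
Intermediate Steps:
$S{\left(Z \right)} = -493$ ($S{\left(Z \right)} = -371 - 122 = -493$)
$O{\left(C \right)} = 2$ ($O{\left(C \right)} = 1 + 1 = 2$)
$v = - \frac{8}{3}$ ($v = \frac{4}{-6} - 2 = 4 \left(- \frac{1}{6}\right) - 2 = - \frac{2}{3} - 2 = - \frac{8}{3} \approx -2.6667$)
$\frac{1}{S{\left(r \right)} + 1847 v} = \frac{1}{-493 + 1847 \left(- \frac{8}{3}\right)} = \frac{1}{-493 - \frac{14776}{3}} = \frac{1}{- \frac{16255}{3}} = - \frac{3}{16255}$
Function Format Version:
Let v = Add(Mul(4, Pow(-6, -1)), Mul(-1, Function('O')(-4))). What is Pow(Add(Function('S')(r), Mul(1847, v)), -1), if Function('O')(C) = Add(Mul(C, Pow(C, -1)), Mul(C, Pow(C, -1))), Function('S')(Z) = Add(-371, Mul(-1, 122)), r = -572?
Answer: Rational(-3, 16255) ≈ -0.00018456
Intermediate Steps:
Function('S')(Z) = -493 (Function('S')(Z) = Add(-371, -122) = -493)
Function('O')(C) = 2 (Function('O')(C) = Add(1, 1) = 2)
v = Rational(-8, 3) (v = Add(Mul(4, Pow(-6, -1)), Mul(-1, 2)) = Add(Mul(4, Rational(-1, 6)), -2) = Add(Rational(-2, 3), -2) = Rational(-8, 3) ≈ -2.6667)
Pow(Add(Function('S')(r), Mul(1847, v)), -1) = Pow(Add(-493, Mul(1847, Rational(-8, 3))), -1) = Pow(Add(-493, Rational(-14776, 3)), -1) = Pow(Rational(-16255, 3), -1) = Rational(-3, 16255)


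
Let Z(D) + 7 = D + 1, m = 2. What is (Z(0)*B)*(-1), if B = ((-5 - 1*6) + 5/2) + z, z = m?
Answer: -39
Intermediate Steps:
Z(D) = -6 + D (Z(D) = -7 + (D + 1) = -7 + (1 + D) = -6 + D)
z = 2
B = -13/2 (B = ((-5 - 1*6) + 5/2) + 2 = ((-5 - 6) + 5*(1/2)) + 2 = (-11 + 5/2) + 2 = -17/2 + 2 = -13/2 ≈ -6.5000)
(Z(0)*B)*(-1) = ((-6 + 0)*(-13/2))*(-1) = -6*(-13/2)*(-1) = 39*(-1) = -39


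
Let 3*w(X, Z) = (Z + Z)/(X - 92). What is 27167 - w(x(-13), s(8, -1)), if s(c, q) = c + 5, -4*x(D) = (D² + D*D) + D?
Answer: 56480297/2079 ≈ 27167.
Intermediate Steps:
x(D) = -D²/2 - D/4 (x(D) = -((D² + D*D) + D)/4 = -((D² + D²) + D)/4 = -(2*D² + D)/4 = -(D + 2*D²)/4 = -D²/2 - D/4)
s(c, q) = 5 + c
w(X, Z) = 2*Z/(3*(-92 + X)) (w(X, Z) = ((Z + Z)/(X - 92))/3 = ((2*Z)/(-92 + X))/3 = (2*Z/(-92 + X))/3 = 2*Z/(3*(-92 + X)))
27167 - w(x(-13), s(8, -1)) = 27167 - 2*(5 + 8)/(3*(-92 - ¼*(-13)*(1 + 2*(-13)))) = 27167 - 2*13/(3*(-92 - ¼*(-13)*(1 - 26))) = 27167 - 2*13/(3*(-92 - ¼*(-13)*(-25))) = 27167 - 2*13/(3*(-92 - 325/4)) = 27167 - 2*13/(3*(-693/4)) = 27167 - 2*13*(-4)/(3*693) = 27167 - 1*(-104/2079) = 27167 + 104/2079 = 56480297/2079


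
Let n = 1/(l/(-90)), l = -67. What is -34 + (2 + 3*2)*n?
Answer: -1558/67 ≈ -23.254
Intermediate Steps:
n = 90/67 (n = 1/(-67/(-90)) = 1/(-67*(-1/90)) = 1/(67/90) = 90/67 ≈ 1.3433)
-34 + (2 + 3*2)*n = -34 + (2 + 3*2)*(90/67) = -34 + (2 + 6)*(90/67) = -34 + 8*(90/67) = -34 + 720/67 = -1558/67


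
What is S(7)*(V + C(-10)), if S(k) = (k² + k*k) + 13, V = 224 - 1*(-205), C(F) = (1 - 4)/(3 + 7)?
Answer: 475857/10 ≈ 47586.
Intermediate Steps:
C(F) = -3/10
V = 429 (V = 224 + 205 = 429)
S(k) = 13 + 2*k² (S(k) = (k² + k²) + 13 = 2*k² + 13 = 13 + 2*k²)
S(7)*(V + C(-10)) = (13 + 2*7²)*(429 - 3/10) = (13 + 2*49)*(4287/10) = (13 + 98)*(4287/10) = 111*(4287/10) = 475857/10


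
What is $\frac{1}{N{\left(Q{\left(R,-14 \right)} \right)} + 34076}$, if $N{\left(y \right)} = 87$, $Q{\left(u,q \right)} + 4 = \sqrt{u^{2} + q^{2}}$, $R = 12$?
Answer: $\frac{1}{34163} \approx 2.9271 \cdot 10^{-5}$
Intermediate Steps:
$Q{\left(u,q \right)} = -4 + \sqrt{q^{2} + u^{2}}$ ($Q{\left(u,q \right)} = -4 + \sqrt{u^{2} + q^{2}} = -4 + \sqrt{q^{2} + u^{2}}$)
$\frac{1}{N{\left(Q{\left(R,-14 \right)} \right)} + 34076} = \frac{1}{87 + 34076} = \frac{1}{34163}$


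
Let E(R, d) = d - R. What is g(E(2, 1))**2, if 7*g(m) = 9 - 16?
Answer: 1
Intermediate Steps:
g(m) = -1 (g(m) = (9 - 16)/7 = (1/7)*(-7) = -1)
g(E(2, 1))**2 = (-1)**2 = 1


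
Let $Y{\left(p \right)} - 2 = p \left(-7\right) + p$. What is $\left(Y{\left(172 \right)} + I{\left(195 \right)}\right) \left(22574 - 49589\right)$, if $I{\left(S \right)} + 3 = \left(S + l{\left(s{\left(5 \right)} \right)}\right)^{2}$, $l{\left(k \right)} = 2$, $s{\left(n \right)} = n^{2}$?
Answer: $-1020518640$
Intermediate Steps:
$I{\left(S \right)} = -3 + \left(2 + S\right)^{2}$ ($I{\left(S \right)} = -3 + \left(S + 2\right)^{2} = -3 + \left(2 + S\right)^{2}$)
$Y{\left(p \right)} = 2 - 6 p$ ($Y{\left(p \right)} = 2 + \left(p \left(-7\right) + p\right) = 2 + \left(- 7 p + p\right) = 2 - 6 p$)
$\left(Y{\left(172 \right)} + I{\left(195 \right)}\right) \left(22574 - 49589\right) = \left(\left(2 - 1032\right) - \left(3 - \left(2 + 195\right)^{2}\right)\right) \left(22574 - 49589\right) = \left(\left(2 - 1032\right) - \left(3 - 197^{2}\right)\right) \left(-27015\right) = \left(-1030 + \left(-3 + 38809\right)\right) \left(-27015\right) = \left(-1030 + 38806\right) \left(-27015\right) = 37776 \left(-27015\right) = -1020518640$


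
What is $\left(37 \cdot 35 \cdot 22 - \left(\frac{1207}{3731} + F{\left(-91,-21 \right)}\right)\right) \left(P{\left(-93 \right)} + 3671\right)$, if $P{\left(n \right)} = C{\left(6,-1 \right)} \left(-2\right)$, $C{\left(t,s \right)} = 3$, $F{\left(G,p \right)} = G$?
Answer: $\frac{390815457160}{3731} \approx 1.0475 \cdot 10^{8}$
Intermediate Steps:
$P{\left(n \right)} = -6$ ($P{\left(n \right)} = 3 \left(-2\right) = -6$)
$\left(37 \cdot 35 \cdot 22 - \left(\frac{1207}{3731} + F{\left(-91,-21 \right)}\right)\right) \left(P{\left(-93 \right)} + 3671\right) = \left(37 \cdot 35 \cdot 22 + \left(\frac{2414}{-7462} - -91\right)\right) \left(-6 + 3671\right) = \left(1295 \cdot 22 + \left(2414 \left(- \frac{1}{7462}\right) + 91\right)\right) 3665 = \left(28490 + \left(- \frac{1207}{3731} + 91\right)\right) 3665 = \left(28490 + \frac{338314}{3731}\right) 3665 = \frac{106634504}{3731} \cdot 3665 = \frac{390815457160}{3731}$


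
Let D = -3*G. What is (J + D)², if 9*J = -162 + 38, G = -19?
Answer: 151321/81 ≈ 1868.2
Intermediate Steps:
D = 57 (D = -3*(-19) = 57)
J = -124/9 (J = (-162 + 38)/9 = (⅑)*(-124) = -124/9 ≈ -13.778)
(J + D)² = (-124/9 + 57)² = (389/9)² = 151321/81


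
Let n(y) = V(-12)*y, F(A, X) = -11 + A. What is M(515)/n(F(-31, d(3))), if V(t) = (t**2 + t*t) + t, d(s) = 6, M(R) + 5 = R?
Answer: -85/1932 ≈ -0.043996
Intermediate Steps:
M(R) = -5 + R
V(t) = t + 2*t**2 (V(t) = (t**2 + t**2) + t = 2*t**2 + t = t + 2*t**2)
n(y) = 276*y (n(y) = (-12*(1 + 2*(-12)))*y = (-12*(1 - 24))*y = (-12*(-23))*y = 276*y)
M(515)/n(F(-31, d(3))) = (-5 + 515)/((276*(-11 - 31))) = 510/((276*(-42))) = 510/(-11592) = 510*(-1/11592) = -85/1932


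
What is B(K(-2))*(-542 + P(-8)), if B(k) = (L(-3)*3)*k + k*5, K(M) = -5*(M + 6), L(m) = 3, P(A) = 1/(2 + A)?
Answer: 455420/3 ≈ 1.5181e+5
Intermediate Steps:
K(M) = -30 - 5*M (K(M) = -5*(6 + M) = -30 - 5*M)
B(k) = 14*k (B(k) = (3*3)*k + k*5 = 9*k + 5*k = 14*k)
B(K(-2))*(-542 + P(-8)) = (14*(-30 - 5*(-2)))*(-542 + 1/(2 - 8)) = (14*(-30 + 10))*(-542 + 1/(-6)) = (14*(-20))*(-542 - 1/6) = -280*(-3253/6) = 455420/3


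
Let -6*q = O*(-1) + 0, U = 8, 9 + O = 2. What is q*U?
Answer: -28/3 ≈ -9.3333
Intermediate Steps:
O = -7 (O = -9 + 2 = -7)
q = -7/6 (q = -(-7*(-1) + 0)/6 = -(7 + 0)/6 = -⅙*7 = -7/6 ≈ -1.1667)
q*U = -7/6*8 = -28/3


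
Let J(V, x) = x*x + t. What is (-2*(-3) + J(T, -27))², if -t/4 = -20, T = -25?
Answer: 664225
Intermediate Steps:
t = 80 (t = -4*(-20) = 80)
J(V, x) = 80 + x² (J(V, x) = x*x + 80 = x² + 80 = 80 + x²)
(-2*(-3) + J(T, -27))² = (-2*(-3) + (80 + (-27)²))² = (6 + (80 + 729))² = (6 + 809)² = 815² = 664225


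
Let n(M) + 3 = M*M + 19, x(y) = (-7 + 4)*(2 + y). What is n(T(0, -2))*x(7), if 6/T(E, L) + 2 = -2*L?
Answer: -675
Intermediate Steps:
T(E, L) = 6/(-2 - 2*L)
x(y) = -6 - 3*y (x(y) = -3*(2 + y) = -6 - 3*y)
n(M) = 16 + M² (n(M) = -3 + (M*M + 19) = -3 + (M² + 19) = -3 + (19 + M²) = 16 + M²)
n(T(0, -2))*x(7) = (16 + (-3/(1 - 2))²)*(-6 - 3*7) = (16 + (-3/(-1))²)*(-6 - 21) = (16 + (-3*(-1))²)*(-27) = (16 + 3²)*(-27) = (16 + 9)*(-27) = 25*(-27) = -675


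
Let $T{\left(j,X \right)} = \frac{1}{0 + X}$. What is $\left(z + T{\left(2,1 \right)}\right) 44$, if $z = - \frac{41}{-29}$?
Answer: $\frac{3080}{29} \approx 106.21$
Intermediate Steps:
$T{\left(j,X \right)} = \frac{1}{X}$
$z = \frac{41}{29}$ ($z = \left(-41\right) \left(- \frac{1}{29}\right) = \frac{41}{29} \approx 1.4138$)
$\left(z + T{\left(2,1 \right)}\right) 44 = \left(\frac{41}{29} + 1^{-1}\right) 44 = \left(\frac{41}{29} + 1\right) 44 = \frac{70}{29} \cdot 44 = \frac{3080}{29}$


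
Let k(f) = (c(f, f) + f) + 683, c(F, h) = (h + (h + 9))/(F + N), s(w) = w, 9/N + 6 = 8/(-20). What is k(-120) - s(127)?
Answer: 81012/185 ≈ 437.90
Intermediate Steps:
N = -45/32 (N = 9/(-6 + 8/(-20)) = 9/(-6 + 8*(-1/20)) = 9/(-6 - ⅖) = 9/(-32/5) = 9*(-5/32) = -45/32 ≈ -1.4063)
c(F, h) = (9 + 2*h)/(-45/32 + F) (c(F, h) = (h + (h + 9))/(F - 45/32) = (h + (9 + h))/(-45/32 + F) = (9 + 2*h)/(-45/32 + F))
k(f) = 683 + f + 32*(9 + 2*f)/(-45 + 32*f) (k(f) = (32*(9 + 2*f)/(-45 + 32*f) + f) + 683 = (f + 32*(9 + 2*f)/(-45 + 32*f)) + 683 = 683 + f + 32*(9 + 2*f)/(-45 + 32*f))
k(-120) - s(127) = (-30447 + 32*(-120)² + 21875*(-120))/(-45 + 32*(-120)) - 1*127 = (-30447 + 32*14400 - 2625000)/(-45 - 3840) - 127 = (-30447 + 460800 - 2625000)/(-3885) - 127 = -1/3885*(-2194647) - 127 = 104507/185 - 127 = 81012/185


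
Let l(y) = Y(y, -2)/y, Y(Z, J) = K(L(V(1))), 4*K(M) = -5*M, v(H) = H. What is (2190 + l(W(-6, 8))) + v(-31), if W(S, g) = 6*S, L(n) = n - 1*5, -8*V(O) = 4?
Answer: 621737/288 ≈ 2158.8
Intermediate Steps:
V(O) = -½ (V(O) = -⅛*4 = -½)
L(n) = -5 + n (L(n) = n - 5 = -5 + n)
K(M) = -5*M/4 (K(M) = (-5*M)/4 = -5*M/4)
Y(Z, J) = 55/8 (Y(Z, J) = -5*(-5 - ½)/4 = -5/4*(-11/2) = 55/8)
l(y) = 55/(8*y)
(2190 + l(W(-6, 8))) + v(-31) = (2190 + 55/(8*((6*(-6))))) - 31 = (2190 + (55/8)/(-36)) - 31 = (2190 + (55/8)*(-1/36)) - 31 = (2190 - 55/288) - 31 = 630665/288 - 31 = 621737/288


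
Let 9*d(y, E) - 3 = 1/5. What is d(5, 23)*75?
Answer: 80/3 ≈ 26.667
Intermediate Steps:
d(y, E) = 16/45 (d(y, E) = ⅓ + (⅑)/5 = ⅓ + (⅑)*(⅕) = ⅓ + 1/45 = 16/45)
d(5, 23)*75 = (16/45)*75 = 80/3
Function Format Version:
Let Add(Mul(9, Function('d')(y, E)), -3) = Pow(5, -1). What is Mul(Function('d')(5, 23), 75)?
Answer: Rational(80, 3) ≈ 26.667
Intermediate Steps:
Function('d')(y, E) = Rational(16, 45) (Function('d')(y, E) = Add(Rational(1, 3), Mul(Rational(1, 9), Pow(5, -1))) = Add(Rational(1, 3), Mul(Rational(1, 9), Rational(1, 5))) = Add(Rational(1, 3), Rational(1, 45)) = Rational(16, 45))
Mul(Function('d')(5, 23), 75) = Mul(Rational(16, 45), 75) = Rational(80, 3)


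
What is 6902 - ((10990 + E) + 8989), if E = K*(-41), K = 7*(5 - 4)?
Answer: -12790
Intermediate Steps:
K = 7 (K = 7*1 = 7)
E = -287 (E = 7*(-41) = -287)
6902 - ((10990 + E) + 8989) = 6902 - ((10990 - 287) + 8989) = 6902 - (10703 + 8989) = 6902 - 1*19692 = 6902 - 19692 = -12790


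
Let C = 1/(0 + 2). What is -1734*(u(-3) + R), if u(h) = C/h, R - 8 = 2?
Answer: -17051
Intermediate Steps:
R = 10 (R = 8 + 2 = 10)
C = ½ (C = 1/2 = ½ ≈ 0.50000)
u(h) = 1/(2*h)
-1734*(u(-3) + R) = -1734*((½)/(-3) + 10) = -1734*((½)*(-⅓) + 10) = -1734*(-⅙ + 10) = -1734*59/6 = -578*59/2 = -17051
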